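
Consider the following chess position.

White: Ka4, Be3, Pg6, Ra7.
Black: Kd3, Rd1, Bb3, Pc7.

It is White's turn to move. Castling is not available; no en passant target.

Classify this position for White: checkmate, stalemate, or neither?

neither

White to move; white king on a4.
In check: yes, from the black bishop on b3.
King squares — a3: available; b3: available; b4: available; a5: available; b5: available.
Legal moves for White: Kb5, Ka5, Kb4, Kxb3, Ka3.
White is in check but has 5 legal moves → neither.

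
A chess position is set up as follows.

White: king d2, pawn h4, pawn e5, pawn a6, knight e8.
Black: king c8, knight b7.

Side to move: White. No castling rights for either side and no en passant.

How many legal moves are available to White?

16

White to move; king on d2.
In check: no.
Legal moves: Ng7, Nc7, Nf6, Nd6+, Ke3, Kd3, Kc3, Ke2, Kc2, Ke1, Kd1, Kc1, axb7+, a7, e6, h5.
Count: 16.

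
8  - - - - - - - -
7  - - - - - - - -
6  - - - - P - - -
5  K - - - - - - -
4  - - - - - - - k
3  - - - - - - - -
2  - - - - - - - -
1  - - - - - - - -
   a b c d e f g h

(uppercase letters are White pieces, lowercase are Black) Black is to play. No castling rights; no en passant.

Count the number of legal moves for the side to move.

Black to move; king on h4.
In check: no.
Legal moves: Kh5, Kg5, Kg4, Kh3, Kg3.
Count: 5.

5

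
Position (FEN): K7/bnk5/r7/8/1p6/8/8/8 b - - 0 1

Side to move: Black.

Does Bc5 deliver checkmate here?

After Bc5: white king on a8; in check: yes, from the black rook on a6.
King squares — a7: attacked by Bc5; b7: attacked by Kc7; b8: attacked by Kc7.
White has no legal moves → checkmate.

yes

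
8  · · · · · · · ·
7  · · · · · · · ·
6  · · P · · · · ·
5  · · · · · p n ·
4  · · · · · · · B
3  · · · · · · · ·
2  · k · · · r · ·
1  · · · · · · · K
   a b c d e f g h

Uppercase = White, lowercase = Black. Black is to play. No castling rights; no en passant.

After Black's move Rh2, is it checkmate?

no

After Rh2: white king on h1; in check: yes, from the black rook on h2.
White has 2 legal replies: Kxh2, Kg1.
In check but a legal move exists → not checkmate.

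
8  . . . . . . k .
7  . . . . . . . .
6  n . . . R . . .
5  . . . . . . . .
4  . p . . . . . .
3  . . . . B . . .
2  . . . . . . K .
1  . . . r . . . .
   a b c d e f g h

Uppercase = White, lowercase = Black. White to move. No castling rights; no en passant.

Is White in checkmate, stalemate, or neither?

neither

White to move; white king on g2.
In check: no.
Legal moves for White include: Re8+, Re7, Rh6, Rg6+, Rf6, Rd6, Rc6, Rb6, Rxa6, Re5, Re4, Ba7, Bh6, Bb6, Bg5, Bc5, Bf4, Bd4, ... (list truncated; more exist).
White has legal moves and is not in check → neither.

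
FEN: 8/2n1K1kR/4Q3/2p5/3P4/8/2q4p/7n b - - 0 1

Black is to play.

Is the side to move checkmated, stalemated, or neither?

neither

Black to move; black king on g7.
In check: yes, from the white rook on h7.
Legal moves for Black: Kxh7, Qxh7.
Black is in check but has 2 legal moves → neither.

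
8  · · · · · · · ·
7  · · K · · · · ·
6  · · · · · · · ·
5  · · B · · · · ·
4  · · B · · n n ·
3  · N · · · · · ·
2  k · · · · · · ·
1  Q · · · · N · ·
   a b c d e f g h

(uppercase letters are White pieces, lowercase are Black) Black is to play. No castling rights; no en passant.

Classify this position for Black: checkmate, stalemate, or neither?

checkmate

Black to move; black king on a2.
In check: yes, from the white queen on a1.
King squares — a1: attacked by Nb3; b1: attacked by Qa1; b2: attacked by Qa1; a3: attacked by Qa1; b3: attacked by Bc4.
Legal moves for Black: none.
In check with no legal moves → checkmate.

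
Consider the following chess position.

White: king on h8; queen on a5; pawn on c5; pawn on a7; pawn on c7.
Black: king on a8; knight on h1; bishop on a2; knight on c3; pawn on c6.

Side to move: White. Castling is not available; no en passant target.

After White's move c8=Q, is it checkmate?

After c8=Q: black king on a8; in check: yes, from the white queen on c8.
King squares — a7: attacked by Qa5; b7: attacked by Qc8; b8: attacked by Pa7.
Black has no legal moves → checkmate.

yes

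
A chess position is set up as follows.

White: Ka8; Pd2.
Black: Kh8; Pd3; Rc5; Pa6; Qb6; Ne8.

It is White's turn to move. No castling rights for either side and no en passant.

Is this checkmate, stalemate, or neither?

White to move; white king on a8.
In check: no.
King squares — a7: attacked by Qb6; b7: attacked by Qb6; b8: attacked by Qb6.
Legal moves for White: none.
Not in check and no legal moves → stalemate.

stalemate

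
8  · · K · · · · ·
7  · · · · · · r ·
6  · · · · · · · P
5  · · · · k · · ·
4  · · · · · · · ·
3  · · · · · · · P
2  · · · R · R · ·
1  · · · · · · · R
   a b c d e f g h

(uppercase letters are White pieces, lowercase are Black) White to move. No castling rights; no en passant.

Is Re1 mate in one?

After Re1: black king on e5; in check: yes, from the white rook on e1.
King squares — d4: attacked by Rd2; e4: attacked by Re1; f4: attacked by Rf2; d5: attacked by Rd2; f5: attacked by Rf2; d6: attacked by Rd2; e6: attacked by Re1; f6: attacked by Rf2.
Black has no legal moves → checkmate.

yes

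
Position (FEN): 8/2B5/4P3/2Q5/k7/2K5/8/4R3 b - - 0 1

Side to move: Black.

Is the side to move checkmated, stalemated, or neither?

Black to move; black king on a4.
In check: no.
King squares — a3: attacked by Qc5; b3: attacked by Kc3; b4: attacked by Kc3; a5: attacked by Qc5; b5: attacked by Qc5.
Legal moves for Black: none.
Not in check and no legal moves → stalemate.

stalemate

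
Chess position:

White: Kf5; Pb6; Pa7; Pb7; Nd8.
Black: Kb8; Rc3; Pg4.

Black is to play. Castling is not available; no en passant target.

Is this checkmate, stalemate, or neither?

Black to move; black king on b8.
In check: yes, from the white pawn on a7.
King squares — a7: attacked by Pb6; b7: attacked by Nd8; c7: attacked by Pb6; a8: attacked by Pb7; c8: attacked by Pb7.
Legal moves for Black: none.
In check with no legal moves → checkmate.

checkmate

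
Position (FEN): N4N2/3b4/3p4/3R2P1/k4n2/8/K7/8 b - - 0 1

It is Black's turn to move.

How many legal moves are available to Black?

Black to move; king on a4.
In check: no.
Legal moves: Be8, Bc8, Be6, Bc6, Bf5, Bb5, Bg4, Bh3, Ng6, Ne6, Nh5, Nxd5, Nh3, Nd3, Ng2, Ne2, Kb4.
Count: 17.

17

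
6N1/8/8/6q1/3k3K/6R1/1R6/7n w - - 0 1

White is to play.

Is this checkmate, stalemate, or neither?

White to move; white king on h4.
In check: yes, from the black queen on g5.
Legal moves for White: Kxg5, Kh3, Rxg5.
White is in check but has 3 legal moves → neither.

neither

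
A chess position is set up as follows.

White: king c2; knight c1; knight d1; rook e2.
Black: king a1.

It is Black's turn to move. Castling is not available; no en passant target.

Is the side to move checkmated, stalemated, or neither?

Black to move; black king on a1.
In check: no.
King squares — b1: attacked by Kc2; a2: attacked by Nc1; b2: attacked by Nd1.
Legal moves for Black: none.
Not in check and no legal moves → stalemate.

stalemate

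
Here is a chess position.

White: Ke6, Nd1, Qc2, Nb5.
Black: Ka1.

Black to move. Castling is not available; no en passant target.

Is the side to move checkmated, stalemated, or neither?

stalemate

Black to move; black king on a1.
In check: no.
King squares — b1: attacked by Qc2; a2: attacked by Qc2; b2: attacked by Nd1.
Legal moves for Black: none.
Not in check and no legal moves → stalemate.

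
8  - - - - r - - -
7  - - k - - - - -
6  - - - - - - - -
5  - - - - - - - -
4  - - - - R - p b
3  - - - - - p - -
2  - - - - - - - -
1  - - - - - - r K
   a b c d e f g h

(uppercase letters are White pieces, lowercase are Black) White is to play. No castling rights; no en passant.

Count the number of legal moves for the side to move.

White to move; king on h1.
In check: yes, from the black rook on g1.
Legal moves: Kh2, Kxg1.
Count: 2.

2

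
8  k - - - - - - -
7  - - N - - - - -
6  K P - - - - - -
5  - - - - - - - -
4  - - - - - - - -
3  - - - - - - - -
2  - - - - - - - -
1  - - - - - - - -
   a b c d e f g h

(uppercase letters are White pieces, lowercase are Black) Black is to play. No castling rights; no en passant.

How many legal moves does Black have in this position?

Black to move; king on a8.
In check: yes, from the white knight on c7.
Legal moves: Kb8.
Count: 1.

1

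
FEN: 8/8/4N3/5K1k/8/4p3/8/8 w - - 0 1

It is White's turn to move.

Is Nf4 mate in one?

no

After Nf4: black king on h5; in check: yes, from the white knight on f4.
Black has 2 legal replies: Kh6, Kh4.
In check but a legal move exists → not checkmate.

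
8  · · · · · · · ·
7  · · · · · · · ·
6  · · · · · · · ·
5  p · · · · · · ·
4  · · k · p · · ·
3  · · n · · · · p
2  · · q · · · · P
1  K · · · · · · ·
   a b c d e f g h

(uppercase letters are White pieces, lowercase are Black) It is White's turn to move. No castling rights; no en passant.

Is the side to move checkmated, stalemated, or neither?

White to move; white king on a1.
In check: no.
King squares — b1: attacked by Qc2; a2: attacked by Qc2; b2: attacked by Qc2.
Legal moves for White: none.
Not in check and no legal moves → stalemate.

stalemate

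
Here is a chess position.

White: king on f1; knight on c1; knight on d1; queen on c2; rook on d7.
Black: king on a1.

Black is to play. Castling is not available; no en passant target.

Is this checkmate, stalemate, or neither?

stalemate

Black to move; black king on a1.
In check: no.
King squares — b1: attacked by Qc2; a2: attacked by Nc1; b2: attacked by Nd1.
Legal moves for Black: none.
Not in check and no legal moves → stalemate.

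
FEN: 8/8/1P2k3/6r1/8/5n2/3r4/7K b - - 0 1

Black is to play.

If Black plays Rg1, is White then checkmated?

After Rg1: white king on h1; in check: yes, from the black rook on g1.
King squares — g1: attacked by Nf3; g2: attacked by Rg1; h2: attacked by Rd2.
White has no legal moves → checkmate.

yes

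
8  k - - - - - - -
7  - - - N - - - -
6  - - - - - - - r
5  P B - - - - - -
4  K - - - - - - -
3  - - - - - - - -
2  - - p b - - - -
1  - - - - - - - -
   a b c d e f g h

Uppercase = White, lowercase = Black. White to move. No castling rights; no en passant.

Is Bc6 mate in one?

After Bc6: black king on a8; in check: yes, from the white bishop on c6.
Black has 2 legal replies: Ka7, Rxc6.
In check but a legal move exists → not checkmate.

no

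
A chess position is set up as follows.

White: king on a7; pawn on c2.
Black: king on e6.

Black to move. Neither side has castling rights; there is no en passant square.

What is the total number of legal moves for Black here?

8

Black to move; king on e6.
In check: no.
Legal moves: Kf7, Ke7, Kd7, Kf6, Kd6, Kf5, Ke5, Kd5.
Count: 8.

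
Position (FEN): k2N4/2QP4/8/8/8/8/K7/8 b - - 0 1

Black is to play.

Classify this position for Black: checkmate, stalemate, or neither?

Black to move; black king on a8.
In check: no.
King squares — a7: attacked by Qc7; b7: attacked by Qc7; b8: attacked by Qc7.
Legal moves for Black: none.
Not in check and no legal moves → stalemate.

stalemate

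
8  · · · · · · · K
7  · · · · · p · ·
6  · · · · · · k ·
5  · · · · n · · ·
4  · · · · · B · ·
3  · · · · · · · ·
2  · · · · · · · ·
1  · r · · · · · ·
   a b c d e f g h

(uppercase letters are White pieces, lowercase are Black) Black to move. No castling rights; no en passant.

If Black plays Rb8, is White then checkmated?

After Rb8: white king on h8; in check: yes, from the black rook on b8.
King squares — g7: attacked by Kg6; h7: attacked by Kg6; g8: attacked by Rb8.
White has no legal moves → checkmate.

yes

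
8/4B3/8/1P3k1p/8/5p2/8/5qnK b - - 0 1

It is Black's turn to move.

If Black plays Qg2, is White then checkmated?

yes

After Qg2: white king on h1; in check: yes, from the black queen on g2.
King squares — g1: attacked by Qg2; g2: attacked by Pf3; h2: attacked by Qg2.
White has no legal moves → checkmate.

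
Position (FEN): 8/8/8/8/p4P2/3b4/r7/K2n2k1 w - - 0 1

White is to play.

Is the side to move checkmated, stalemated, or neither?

White to move; white king on a1.
In check: yes, from the black rook on a2.
Legal moves for White: Kxa2.
White is in check but has 1 legal move → neither.

neither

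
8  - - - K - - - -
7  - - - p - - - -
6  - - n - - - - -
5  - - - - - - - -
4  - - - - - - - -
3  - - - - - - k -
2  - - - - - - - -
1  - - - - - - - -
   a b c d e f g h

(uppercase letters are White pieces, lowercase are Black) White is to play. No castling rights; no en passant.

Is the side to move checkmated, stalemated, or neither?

White to move; white king on d8.
In check: yes, from the black knight on c6.
King squares — c7: available; d7: available; e7: attacked by Nc6; c8: available; e8: available.
Legal moves for White: Ke8, Kc8, Kxd7, Kc7.
White is in check but has 4 legal moves → neither.

neither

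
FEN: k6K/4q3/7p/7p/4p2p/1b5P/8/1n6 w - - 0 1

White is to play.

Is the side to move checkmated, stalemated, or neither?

White to move; white king on h8.
In check: no.
King squares — g7: attacked by Qe7; h7: attacked by Qe7; g8: attacked by Bb3.
Legal moves for White: none.
Not in check and no legal moves → stalemate.

stalemate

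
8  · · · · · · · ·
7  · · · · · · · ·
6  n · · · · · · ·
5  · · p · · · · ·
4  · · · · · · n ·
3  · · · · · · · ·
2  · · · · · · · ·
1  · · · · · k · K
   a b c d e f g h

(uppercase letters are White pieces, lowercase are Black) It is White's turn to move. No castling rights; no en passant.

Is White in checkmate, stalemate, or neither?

stalemate

White to move; white king on h1.
In check: no.
King squares — g1: attacked by Kf1; g2: attacked by Kf1; h2: attacked by Ng4.
Legal moves for White: none.
Not in check and no legal moves → stalemate.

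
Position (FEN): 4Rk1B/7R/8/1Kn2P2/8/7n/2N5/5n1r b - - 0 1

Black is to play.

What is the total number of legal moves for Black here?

1

Black to move; king on f8.
In check: yes, from the white rook on e8.
Legal moves: Kxe8.
Count: 1.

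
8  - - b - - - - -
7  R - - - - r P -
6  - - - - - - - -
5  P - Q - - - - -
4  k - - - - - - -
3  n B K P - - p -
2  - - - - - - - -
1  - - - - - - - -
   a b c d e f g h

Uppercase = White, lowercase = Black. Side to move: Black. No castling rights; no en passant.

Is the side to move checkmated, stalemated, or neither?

checkmate

Black to move; black king on a4.
In check: yes, from the white bishop on b3.
King squares — a3: own knight; b3: attacked by Kc3; b4: attacked by Kc3; a5: attacked by Qc5; b5: attacked by Qc5.
Legal moves for Black: none.
In check with no legal moves → checkmate.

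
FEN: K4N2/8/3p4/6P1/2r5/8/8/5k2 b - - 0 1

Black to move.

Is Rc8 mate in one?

After Rc8: white king on a8; in check: yes, from the black rook on c8.
White has 2 legal replies: Kb7, Ka7.
In check but a legal move exists → not checkmate.

no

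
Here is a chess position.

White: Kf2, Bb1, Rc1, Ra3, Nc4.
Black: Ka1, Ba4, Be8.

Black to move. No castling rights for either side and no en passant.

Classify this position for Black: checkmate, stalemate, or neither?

checkmate

Black to move; black king on a1.
In check: yes, from the white rook on a3.
King squares — b1: attacked by Rc1; a2: attacked by Bb1; b2: attacked by Nc4.
Legal moves for Black: none.
In check with no legal moves → checkmate.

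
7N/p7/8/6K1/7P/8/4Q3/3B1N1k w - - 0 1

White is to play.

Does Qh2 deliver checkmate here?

yes

After Qh2: black king on h1; in check: yes, from the white queen on h2.
King squares — g1: attacked by Qh2; g2: attacked by Qh2; h2: attacked by Nf1.
Black has no legal moves → checkmate.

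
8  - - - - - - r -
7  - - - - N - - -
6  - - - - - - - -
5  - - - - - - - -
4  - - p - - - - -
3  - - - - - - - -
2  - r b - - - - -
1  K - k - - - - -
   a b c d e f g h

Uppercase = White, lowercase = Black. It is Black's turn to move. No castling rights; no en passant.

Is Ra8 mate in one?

After Ra8: white king on a1; in check: yes, from the black rook on a8.
King squares — b1: attacked by Kc1; a2: attacked by Rb2; b2: attacked by Kc1.
White has no legal moves → checkmate.

yes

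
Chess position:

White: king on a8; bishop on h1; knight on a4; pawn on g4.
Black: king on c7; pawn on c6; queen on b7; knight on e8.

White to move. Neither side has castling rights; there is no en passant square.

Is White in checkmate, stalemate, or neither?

White to move; white king on a8.
In check: yes, from the black queen on b7.
King squares — a7: attacked by Qb7; b7: attacked by Kc7; b8: attacked by Qb7.
Legal moves for White: none.
In check with no legal moves → checkmate.

checkmate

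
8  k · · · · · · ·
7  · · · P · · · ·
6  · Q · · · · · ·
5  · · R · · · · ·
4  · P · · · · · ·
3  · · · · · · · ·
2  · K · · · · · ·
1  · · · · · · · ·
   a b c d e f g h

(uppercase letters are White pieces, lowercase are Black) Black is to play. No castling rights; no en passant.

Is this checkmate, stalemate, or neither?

stalemate

Black to move; black king on a8.
In check: no.
King squares — a7: attacked by Qb6; b7: attacked by Qb6; b8: attacked by Qb6.
Legal moves for Black: none.
Not in check and no legal moves → stalemate.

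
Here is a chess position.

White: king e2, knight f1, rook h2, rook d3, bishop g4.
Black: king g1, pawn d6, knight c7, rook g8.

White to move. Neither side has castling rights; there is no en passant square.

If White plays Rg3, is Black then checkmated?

After Rg3: black king on g1; in check: yes, from the white rook on g3.
King squares — f1: attacked by Ke2; h1: attacked by Rh2; f2: attacked by Ke2; g2: attacked by Rh2; h2: attacked by Nf1.
Black has no legal moves → checkmate.

yes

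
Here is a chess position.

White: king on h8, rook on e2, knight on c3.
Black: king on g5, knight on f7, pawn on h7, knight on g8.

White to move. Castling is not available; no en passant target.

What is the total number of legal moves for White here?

White to move; king on h8.
In check: yes, from the black knight on f7.
Legal moves: Kxg8, Kxh7, Kg7.
Count: 3.

3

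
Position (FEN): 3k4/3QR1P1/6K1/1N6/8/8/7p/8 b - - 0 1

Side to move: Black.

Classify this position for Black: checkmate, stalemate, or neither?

checkmate

Black to move; black king on d8.
In check: yes, from the white queen on d7.
King squares — c7: attacked by Nb5; d7: attacked by Re7; e7: attacked by Qd7; c8: attacked by Qd7; e8: attacked by Qd7.
Legal moves for Black: none.
In check with no legal moves → checkmate.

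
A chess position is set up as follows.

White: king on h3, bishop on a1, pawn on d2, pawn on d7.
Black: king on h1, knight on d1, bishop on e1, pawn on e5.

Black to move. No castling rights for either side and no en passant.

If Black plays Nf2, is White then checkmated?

no

After Nf2: white king on h3; in check: yes, from the black knight on f2.
White has 2 legal replies: Kh4, Kg3.
In check but a legal move exists → not checkmate.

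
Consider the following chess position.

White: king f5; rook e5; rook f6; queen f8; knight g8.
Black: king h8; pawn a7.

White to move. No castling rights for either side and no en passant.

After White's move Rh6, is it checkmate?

After Rh6: black king on h8; in check: yes, from the white rook on h6.
King squares — g7: attacked by Qf8; h7: attacked by Rh6; g8: attacked by Qf8.
Black has no legal moves → checkmate.

yes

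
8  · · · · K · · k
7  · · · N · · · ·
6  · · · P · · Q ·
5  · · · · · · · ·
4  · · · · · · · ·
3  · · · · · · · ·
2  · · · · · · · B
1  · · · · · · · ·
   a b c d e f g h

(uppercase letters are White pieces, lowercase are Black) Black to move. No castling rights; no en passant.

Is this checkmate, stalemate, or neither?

Black to move; black king on h8.
In check: no.
King squares — g7: attacked by Qg6; h7: attacked by Qg6; g8: attacked by Qg6.
Legal moves for Black: none.
Not in check and no legal moves → stalemate.

stalemate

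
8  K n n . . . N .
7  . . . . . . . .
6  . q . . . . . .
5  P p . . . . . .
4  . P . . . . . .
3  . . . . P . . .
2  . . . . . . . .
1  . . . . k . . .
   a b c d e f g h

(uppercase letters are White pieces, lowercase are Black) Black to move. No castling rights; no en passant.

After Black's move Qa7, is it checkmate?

After Qa7: white king on a8; in check: yes, from the black queen on a7.
King squares — a7: attacked by Nc8; b7: attacked by Qa7; b8: attacked by Qa7.
White has no legal moves → checkmate.

yes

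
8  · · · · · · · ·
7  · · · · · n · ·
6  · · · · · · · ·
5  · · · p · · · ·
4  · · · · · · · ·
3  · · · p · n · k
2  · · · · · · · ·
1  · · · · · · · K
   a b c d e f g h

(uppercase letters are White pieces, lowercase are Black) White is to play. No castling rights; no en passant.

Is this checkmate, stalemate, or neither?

White to move; white king on h1.
In check: no.
King squares — g1: attacked by Nf3; g2: attacked by Kh3; h2: attacked by Nf3.
Legal moves for White: none.
Not in check and no legal moves → stalemate.

stalemate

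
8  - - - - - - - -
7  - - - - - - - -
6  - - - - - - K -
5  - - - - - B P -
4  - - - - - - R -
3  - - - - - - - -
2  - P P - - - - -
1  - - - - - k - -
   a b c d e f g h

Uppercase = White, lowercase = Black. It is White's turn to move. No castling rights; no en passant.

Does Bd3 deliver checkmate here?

After Bd3: black king on f1; in check: yes, from the white bishop on d3.
Black has 2 legal replies: Kf2, Ke1.
In check but a legal move exists → not checkmate.

no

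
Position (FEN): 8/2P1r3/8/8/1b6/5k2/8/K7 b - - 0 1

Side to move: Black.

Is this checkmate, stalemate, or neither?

Black to move; black king on f3.
In check: no.
Legal moves for Black include: Re8, Rh7, Rg7, Rf7, Rd7, Rxc7, Re6, Re5, Re4, Re3, Re2, Re1+, Bd6, Bc5, Ba5, Bc3+, Ba3, Bd2, ... (list truncated; more exist).
Black has legal moves and is not in check → neither.

neither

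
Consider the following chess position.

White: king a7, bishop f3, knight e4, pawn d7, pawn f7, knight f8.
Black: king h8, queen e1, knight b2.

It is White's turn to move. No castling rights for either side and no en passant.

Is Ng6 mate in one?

After Ng6: black king on h8; in check: yes, from the white knight on g6.
Black has 2 legal replies: Kh7, Kg7.
In check but a legal move exists → not checkmate.

no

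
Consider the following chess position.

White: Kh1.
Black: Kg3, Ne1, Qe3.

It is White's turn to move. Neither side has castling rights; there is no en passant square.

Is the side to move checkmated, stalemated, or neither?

stalemate

White to move; white king on h1.
In check: no.
King squares — g1: attacked by Qe3; g2: attacked by Ne1; h2: attacked by Kg3.
Legal moves for White: none.
Not in check and no legal moves → stalemate.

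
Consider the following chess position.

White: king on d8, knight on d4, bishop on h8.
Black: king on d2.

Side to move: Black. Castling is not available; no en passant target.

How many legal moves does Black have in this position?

Black to move; king on d2.
In check: no.
Legal moves: Ke3, Kd3, Kc3, Ke1, Kd1, Kc1.
Count: 6.

6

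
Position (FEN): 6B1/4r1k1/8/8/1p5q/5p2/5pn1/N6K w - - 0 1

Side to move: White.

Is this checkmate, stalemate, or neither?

checkmate

White to move; white king on h1.
In check: yes, from the black queen on h4.
King squares — g1: attacked by Pf2; g2: attacked by Pf3; h2: attacked by Qh4.
Legal moves for White: none.
In check with no legal moves → checkmate.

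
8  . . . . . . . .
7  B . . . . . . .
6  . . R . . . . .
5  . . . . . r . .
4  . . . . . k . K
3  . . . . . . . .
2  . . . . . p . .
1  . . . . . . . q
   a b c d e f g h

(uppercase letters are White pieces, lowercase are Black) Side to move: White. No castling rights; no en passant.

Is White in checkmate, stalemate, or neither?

White to move; white king on h4.
In check: yes, from the black queen on h1.
King squares — g3: attacked by Kf4; h3: attacked by Qh1; g4: attacked by Kf4; g5: attacked by Kf4; h5: attacked by Qh1.
Legal moves for White: none.
In check with no legal moves → checkmate.

checkmate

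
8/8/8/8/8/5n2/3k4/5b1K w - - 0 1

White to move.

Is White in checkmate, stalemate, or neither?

White to move; white king on h1.
In check: no.
King squares — g1: attacked by Nf3; g2: attacked by Bf1; h2: attacked by Nf3.
Legal moves for White: none.
Not in check and no legal moves → stalemate.

stalemate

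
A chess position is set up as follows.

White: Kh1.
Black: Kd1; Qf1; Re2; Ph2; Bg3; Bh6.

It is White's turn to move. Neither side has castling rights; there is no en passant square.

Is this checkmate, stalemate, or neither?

White to move; white king on h1.
In check: yes, from the black queen on f1.
King squares — g1: attacked by Qf1; g2: attacked by Qf1; h2: attacked by Re2.
Legal moves for White: none.
In check with no legal moves → checkmate.

checkmate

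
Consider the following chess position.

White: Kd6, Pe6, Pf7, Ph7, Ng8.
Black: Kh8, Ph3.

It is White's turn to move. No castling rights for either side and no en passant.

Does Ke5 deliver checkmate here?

After Ke5: black king on h8; in check: no.
Black is not in check, so this cannot be checkmate.

no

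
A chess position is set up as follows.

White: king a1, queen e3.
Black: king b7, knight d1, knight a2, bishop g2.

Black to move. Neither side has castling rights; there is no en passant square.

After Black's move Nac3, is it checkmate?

no

After Nac3: white king on a1; in check: no.
White is not in check, so this cannot be checkmate.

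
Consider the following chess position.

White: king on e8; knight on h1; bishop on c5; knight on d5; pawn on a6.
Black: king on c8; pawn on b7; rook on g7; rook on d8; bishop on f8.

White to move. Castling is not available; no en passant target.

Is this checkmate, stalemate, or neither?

White to move; white king on e8.
In check: yes, from the black rook on d8.
King squares — d7: attacked by Rg7; e7: attacked by Rg7; f7: attacked by Rg7; d8: attacked by Kc8; f8: attacked by Rd8.
Legal moves for White: none.
In check with no legal moves → checkmate.

checkmate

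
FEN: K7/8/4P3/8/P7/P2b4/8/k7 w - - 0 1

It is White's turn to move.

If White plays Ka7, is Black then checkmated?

no

After Ka7: black king on a1; in check: no.
Black is not in check, so this cannot be checkmate.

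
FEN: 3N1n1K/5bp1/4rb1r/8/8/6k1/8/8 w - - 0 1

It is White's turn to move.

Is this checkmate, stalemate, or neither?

checkmate

White to move; white king on h8.
In check: yes, from the black rook on h6.
King squares — g7: attacked by Bf6; h7: attacked by Rh6; g8: attacked by Bf7.
Legal moves for White: none.
In check with no legal moves → checkmate.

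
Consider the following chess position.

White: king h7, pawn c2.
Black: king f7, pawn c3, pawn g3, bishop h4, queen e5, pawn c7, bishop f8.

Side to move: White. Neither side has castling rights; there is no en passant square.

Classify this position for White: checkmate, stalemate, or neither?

White to move; white king on h7.
In check: no.
King squares — g6: attacked by Kf7; h6: attacked by Bf8; g7: attacked by Qe5; g8: attacked by Kf7; h8: attacked by Qe5.
Legal moves for White: none.
Not in check and no legal moves → stalemate.

stalemate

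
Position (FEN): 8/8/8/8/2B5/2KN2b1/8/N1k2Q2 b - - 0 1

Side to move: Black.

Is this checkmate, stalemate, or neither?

Black to move; black king on c1.
In check: yes, from the white queen on f1 and the white knight on d3.
King squares — b1: attacked by Qf1; d1: attacked by Qf1; b2: attacked by Kc3; c2: attacked by Na1; d2: attacked by Kc3.
Legal moves for Black: none.
In check with no legal moves → checkmate.

checkmate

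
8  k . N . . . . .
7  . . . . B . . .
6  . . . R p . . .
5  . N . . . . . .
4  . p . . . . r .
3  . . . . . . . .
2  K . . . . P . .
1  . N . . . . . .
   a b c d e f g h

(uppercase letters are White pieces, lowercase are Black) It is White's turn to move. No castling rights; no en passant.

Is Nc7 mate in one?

After Nc7: black king on a8; in check: yes, from the white knight on c7.
Black has 2 legal replies: Kb8, Kb7.
In check but a legal move exists → not checkmate.

no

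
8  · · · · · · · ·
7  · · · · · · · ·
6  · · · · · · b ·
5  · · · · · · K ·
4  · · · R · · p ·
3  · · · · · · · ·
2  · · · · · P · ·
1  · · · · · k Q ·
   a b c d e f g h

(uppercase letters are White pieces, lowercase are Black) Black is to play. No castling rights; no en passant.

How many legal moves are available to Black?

2

Black to move; king on f1.
In check: yes, from the white queen on g1.
Legal moves: Ke2, Kxg1.
Count: 2.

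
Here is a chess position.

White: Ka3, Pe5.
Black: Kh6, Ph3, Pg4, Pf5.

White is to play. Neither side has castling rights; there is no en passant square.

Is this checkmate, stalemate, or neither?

neither

White to move; white king on a3.
In check: no.
Legal moves for White: Kb4, Ka4, Kb3, Kb2, Ka2, e6.
White has 6 legal moves and is not in check → neither.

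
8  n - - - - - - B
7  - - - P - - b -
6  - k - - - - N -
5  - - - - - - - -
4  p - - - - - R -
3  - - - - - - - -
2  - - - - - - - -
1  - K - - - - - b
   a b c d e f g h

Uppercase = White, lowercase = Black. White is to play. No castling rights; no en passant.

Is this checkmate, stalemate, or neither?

neither

White to move; white king on b1.
In check: no.
Legal moves for White include: Bxg7, Nf8, Ne7, Ne5, Nh4, Nf4, Rg5, Rh4, Rf4, Re4, Rd4, Rc4, Rb4+, Rxa4, Rg3, Rg2, Rg1, Kc2, ... (list truncated; more exist).
White has legal moves and is not in check → neither.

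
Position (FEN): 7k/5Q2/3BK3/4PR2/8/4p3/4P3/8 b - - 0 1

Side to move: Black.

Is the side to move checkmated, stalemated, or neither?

stalemate

Black to move; black king on h8.
In check: no.
King squares — g7: attacked by Qf7; h7: attacked by Qf7; g8: attacked by Qf7.
Legal moves for Black: none.
Not in check and no legal moves → stalemate.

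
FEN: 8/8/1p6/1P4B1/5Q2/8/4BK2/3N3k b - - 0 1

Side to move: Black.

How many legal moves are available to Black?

Black to move; king on h1.
In check: no.
Legal moves: none.
Count: 0.

0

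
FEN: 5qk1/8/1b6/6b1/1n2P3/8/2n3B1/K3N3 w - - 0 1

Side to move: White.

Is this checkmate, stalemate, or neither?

neither

White to move; white king on a1.
In check: yes, from the black knight on c2.
Legal moves for White: Kb2, Kb1, Nxc2.
White is in check but has 3 legal moves → neither.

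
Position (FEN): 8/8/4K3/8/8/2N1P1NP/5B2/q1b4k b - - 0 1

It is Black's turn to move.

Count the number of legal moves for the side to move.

Black to move; king on h1.
In check: yes, from the white knight on g3.
Legal moves: Kh2, Kg2.
Count: 2.

2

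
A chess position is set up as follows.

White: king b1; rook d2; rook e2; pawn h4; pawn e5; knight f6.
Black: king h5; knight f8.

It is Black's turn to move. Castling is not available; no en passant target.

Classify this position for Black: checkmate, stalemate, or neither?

neither

Black to move; black king on h5.
In check: yes, from the white knight on f6.
King squares — g4: attacked by Nf6; h4: available; g5: attacked by Ph4; g6: available; h6: available.
Legal moves for Black: Kh6, Kg6, Kxh4.
Black is in check but has 3 legal moves → neither.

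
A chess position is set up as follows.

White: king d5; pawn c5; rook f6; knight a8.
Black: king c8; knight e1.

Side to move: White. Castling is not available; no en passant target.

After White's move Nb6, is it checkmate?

no

After Nb6: black king on c8; in check: yes, from the white knight on b6.
Black has 4 legal replies: Kd8, Kb8, Kc7, Kb7.
In check but a legal move exists → not checkmate.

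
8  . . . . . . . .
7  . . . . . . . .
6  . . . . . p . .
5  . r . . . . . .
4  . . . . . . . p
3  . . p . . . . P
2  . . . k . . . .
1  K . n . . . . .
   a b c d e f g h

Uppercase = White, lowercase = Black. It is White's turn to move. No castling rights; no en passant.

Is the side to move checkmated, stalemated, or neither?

stalemate

White to move; white king on a1.
In check: no.
King squares — b1: attacked by Rb5; a2: attacked by Nc1; b2: attacked by Pc3.
Legal moves for White: none.
Not in check and no legal moves → stalemate.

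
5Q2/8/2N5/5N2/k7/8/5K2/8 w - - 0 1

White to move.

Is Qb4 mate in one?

yes

After Qb4: black king on a4; in check: yes, from the white queen on b4.
King squares — a3: attacked by Qb4; b3: attacked by Qb4; b4: attacked by Nc6; a5: attacked by Qb4; b5: attacked by Qb4.
Black has no legal moves → checkmate.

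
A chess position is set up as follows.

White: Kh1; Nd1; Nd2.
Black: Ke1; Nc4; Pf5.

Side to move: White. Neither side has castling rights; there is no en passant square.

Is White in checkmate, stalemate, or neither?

neither

White to move; white king on h1.
In check: no.
Legal moves for White: Ne4, Nxc4, Nf3+, Nb3, Nf1, Nb1, Kh2, Kg2, Kg1, Ne3, Nc3, Nf2, Nb2.
White has 13 legal moves and is not in check → neither.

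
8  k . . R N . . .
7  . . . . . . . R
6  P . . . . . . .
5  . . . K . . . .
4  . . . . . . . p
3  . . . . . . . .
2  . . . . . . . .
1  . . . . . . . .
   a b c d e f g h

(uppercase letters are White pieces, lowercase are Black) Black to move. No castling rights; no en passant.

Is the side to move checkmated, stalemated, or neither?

checkmate

Black to move; black king on a8.
In check: yes, from the white rook on d8.
King squares — a7: attacked by Rh7; b7: attacked by Pa6; b8: attacked by Rd8.
Legal moves for Black: none.
In check with no legal moves → checkmate.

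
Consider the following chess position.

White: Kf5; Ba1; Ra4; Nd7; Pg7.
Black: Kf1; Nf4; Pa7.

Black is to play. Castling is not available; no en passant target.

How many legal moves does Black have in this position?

Black to move; king on f1.
In check: no.
Legal moves: Ng6, Ne6, Nh5, Nd5, Nh3, Nd3, Ng2, Ne2, Kg2, Kf2, Ke2, Kg1, Ke1, a6, a5.
Count: 15.

15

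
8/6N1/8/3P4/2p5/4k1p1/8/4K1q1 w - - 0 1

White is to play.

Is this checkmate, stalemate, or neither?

checkmate

White to move; white king on e1.
In check: yes, from the black queen on g1.
King squares — d1: attacked by Qg1; f1: attacked by Qg1; d2: attacked by Ke3; e2: attacked by Ke3; f2: attacked by Qg1.
Legal moves for White: none.
In check with no legal moves → checkmate.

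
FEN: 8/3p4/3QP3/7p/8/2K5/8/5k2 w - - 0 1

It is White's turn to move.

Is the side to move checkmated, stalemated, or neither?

neither

White to move; white king on c3.
In check: no.
Legal moves for White include: Qf8+, Qb8, Qe7, Qxd7, Qc7, Qc6, Qb6, Qa6+, Qe5, Qd5, Qc5, Qf4+, Qd4, Qb4, Qg3, Qd3+, Qa3, Qh2, ... (list truncated; more exist).
White has legal moves and is not in check → neither.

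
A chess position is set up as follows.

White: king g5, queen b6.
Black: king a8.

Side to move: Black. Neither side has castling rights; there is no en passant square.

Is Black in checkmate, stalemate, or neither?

Black to move; black king on a8.
In check: no.
King squares — a7: attacked by Qb6; b7: attacked by Qb6; b8: attacked by Qb6.
Legal moves for Black: none.
Not in check and no legal moves → stalemate.

stalemate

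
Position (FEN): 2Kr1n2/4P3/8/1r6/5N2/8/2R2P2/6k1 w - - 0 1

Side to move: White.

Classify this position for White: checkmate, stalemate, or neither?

White to move; white king on c8.
In check: yes, from the black rook on d8.
Legal moves for White: Kxd8, Kc7, exd8=Q, exd8=R, exd8=B, exd8=N.
White is in check but has 6 legal moves → neither.

neither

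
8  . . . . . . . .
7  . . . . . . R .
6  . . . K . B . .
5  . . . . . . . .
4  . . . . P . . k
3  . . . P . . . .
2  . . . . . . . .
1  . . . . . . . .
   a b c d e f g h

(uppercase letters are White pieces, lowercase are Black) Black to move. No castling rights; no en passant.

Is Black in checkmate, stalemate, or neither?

Black to move; black king on h4.
In check: yes, from the white bishop on f6.
King squares — g3: attacked by Rg7; h3: available; g4: attacked by Rg7; g5: attacked by Bf6; h5: available.
Legal moves for Black: Kh5, Kh3.
Black is in check but has 2 legal moves → neither.

neither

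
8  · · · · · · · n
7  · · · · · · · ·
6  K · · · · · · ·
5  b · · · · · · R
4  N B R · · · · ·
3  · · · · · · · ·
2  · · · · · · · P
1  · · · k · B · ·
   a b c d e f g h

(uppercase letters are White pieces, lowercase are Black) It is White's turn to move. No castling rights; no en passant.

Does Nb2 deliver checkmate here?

yes

After Nb2: black king on d1; in check: yes, from the white knight on b2.
King squares — c1: attacked by Rc4; e1: attacked by Bb4; c2: attacked by Rc4; d2: attacked by Bb4; e2: attacked by Bf1.
Black has no legal moves → checkmate.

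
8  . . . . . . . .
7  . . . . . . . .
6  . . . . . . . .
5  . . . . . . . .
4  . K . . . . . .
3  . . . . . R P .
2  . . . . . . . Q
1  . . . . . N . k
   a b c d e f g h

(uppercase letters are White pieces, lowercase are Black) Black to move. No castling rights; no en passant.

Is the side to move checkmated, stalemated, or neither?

checkmate

Black to move; black king on h1.
In check: yes, from the white queen on h2.
King squares — g1: attacked by Qh2; g2: attacked by Qh2; h2: attacked by Nf1.
Legal moves for Black: none.
In check with no legal moves → checkmate.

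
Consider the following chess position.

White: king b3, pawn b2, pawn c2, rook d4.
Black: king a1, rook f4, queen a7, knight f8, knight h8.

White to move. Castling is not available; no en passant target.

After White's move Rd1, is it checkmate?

yes

After Rd1: black king on a1; in check: yes, from the white rook on d1.
King squares — b1: attacked by Rd1; a2: attacked by Kb3; b2: attacked by Kb3.
Black has no legal moves → checkmate.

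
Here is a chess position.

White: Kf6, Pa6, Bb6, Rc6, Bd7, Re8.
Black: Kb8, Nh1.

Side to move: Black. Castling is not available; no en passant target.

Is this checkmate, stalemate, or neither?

checkmate

Black to move; black king on b8.
In check: yes, from the white rook on e8.
King squares — a7: attacked by Bb6; b7: attacked by Pa6; c7: attacked by Bb6; a8: attacked by Re8; c8: attacked by Rc6.
Legal moves for Black: none.
In check with no legal moves → checkmate.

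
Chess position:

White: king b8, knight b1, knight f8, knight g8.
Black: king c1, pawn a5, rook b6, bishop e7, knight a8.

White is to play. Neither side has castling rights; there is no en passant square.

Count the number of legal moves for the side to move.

3

White to move; king on b8.
In check: yes, from the black rook on b6.
Legal moves: Kc8, Kxa8, Ka7.
Count: 3.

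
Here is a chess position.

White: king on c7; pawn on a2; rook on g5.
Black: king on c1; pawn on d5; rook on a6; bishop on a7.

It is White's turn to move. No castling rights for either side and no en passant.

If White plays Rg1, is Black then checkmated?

After Rg1: black king on c1; in check: yes, from the white rook on g1.
Black has 4 legal replies: Kd2, Kc2, Kb2, Bxg1.
In check but a legal move exists → not checkmate.

no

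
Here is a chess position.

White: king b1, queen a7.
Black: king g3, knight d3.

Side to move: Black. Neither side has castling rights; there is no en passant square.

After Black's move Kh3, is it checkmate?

no

After Kh3: white king on b1; in check: no.
White is not in check, so this cannot be checkmate.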